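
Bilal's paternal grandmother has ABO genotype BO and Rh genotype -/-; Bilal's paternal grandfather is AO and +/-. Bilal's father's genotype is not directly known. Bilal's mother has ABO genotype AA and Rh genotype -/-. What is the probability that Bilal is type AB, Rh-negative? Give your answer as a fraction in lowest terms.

3/16

Bilal's father's ABO genotype from BO × AO: 1/4 AB, 1/4 AO, 1/4 BO, 1/4 OO.
Crossing each possibility with the mother AA and summing P(type AB): 1/4·1/2 + 1/4·0 + 1/4·1/2 + 1/4·0 = 1/4.
Similarly for Rh via the father's Rh distribution: P(Rh-) = 3/4.
Independent loci: 1/4 × 3/4 = 3/16.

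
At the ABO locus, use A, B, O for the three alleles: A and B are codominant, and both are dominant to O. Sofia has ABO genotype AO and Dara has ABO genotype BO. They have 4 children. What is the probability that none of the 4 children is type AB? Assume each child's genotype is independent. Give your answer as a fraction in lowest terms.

ABO cross AO × BO → 1/4 O, 1/4 A, 1/4 B, 1/4 AB.
So P(type AB) = 1/4 per child.
P(not type AB) = 3/4 for one child; (3/4)^4 = 81/256.

81/256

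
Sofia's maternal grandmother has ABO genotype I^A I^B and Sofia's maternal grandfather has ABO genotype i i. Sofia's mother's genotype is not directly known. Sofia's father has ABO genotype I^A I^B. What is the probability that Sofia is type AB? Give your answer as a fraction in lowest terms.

Sofia's mother's ABO genotype from I^A I^B × i i: 1/2 I^A i, 1/2 I^B i.
Crossing each possibility with the father I^A I^B and summing P(type AB): 1/2·1/4 + 1/2·1/4 = 1/4.

1/4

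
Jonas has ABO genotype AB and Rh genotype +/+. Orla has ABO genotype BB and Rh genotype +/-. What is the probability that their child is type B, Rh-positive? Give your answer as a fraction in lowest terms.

1/2

ABO cross AB × BB → offspring phenotypes: 1/2 B, 1/2 AB.
Rh cross +/+ × +/- → 1 Rh+.
Independent loci: P(type B, Rh-positive) = 1/2 × 1 = 1/2.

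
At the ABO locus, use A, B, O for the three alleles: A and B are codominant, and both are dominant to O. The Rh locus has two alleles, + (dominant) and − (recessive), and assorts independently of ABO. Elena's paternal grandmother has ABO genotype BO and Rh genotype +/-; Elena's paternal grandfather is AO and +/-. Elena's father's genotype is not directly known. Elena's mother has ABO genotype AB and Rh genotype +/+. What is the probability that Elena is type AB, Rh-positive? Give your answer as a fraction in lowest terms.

1/4

Elena's father's ABO genotype from BO × AO: 1/4 AB, 1/4 AO, 1/4 BO, 1/4 OO.
Crossing each possibility with the mother AB and summing P(type AB): 1/4·1/2 + 1/4·1/4 + 1/4·1/4 + 1/4·0 = 1/4.
Similarly for Rh via the father's Rh distribution: P(Rh+) = 1.
Independent loci: 1/4 × 1 = 1/4.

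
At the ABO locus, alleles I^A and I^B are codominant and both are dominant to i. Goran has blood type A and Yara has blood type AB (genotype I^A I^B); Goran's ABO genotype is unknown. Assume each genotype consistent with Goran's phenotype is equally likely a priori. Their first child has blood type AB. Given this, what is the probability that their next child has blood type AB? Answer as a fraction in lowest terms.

5/12

Possible genotypes: Goran ∈ {I^A I^A, I^A i}; Yara ∈ {I^A I^B}.
Weight each parental genotype pair by prior × P(type-AB child):
  I^A I^A × I^A I^B: posterior weight 2/3; P(next child type AB) = 1/2.
  I^A i × I^A I^B: posterior weight 1/3; P(next child type AB) = 1/4.
Weighted sum = 5/12.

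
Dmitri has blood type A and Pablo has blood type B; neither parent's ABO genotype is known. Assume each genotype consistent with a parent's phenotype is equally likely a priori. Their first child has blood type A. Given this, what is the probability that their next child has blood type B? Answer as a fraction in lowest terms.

Possible genotypes: Dmitri ∈ {AA, AO}; Pablo ∈ {BB, BO}.
Weight each parental genotype pair by prior × P(type-A child):
  AA × BO: posterior weight 2/3; P(next child type B) = 0.
  AO × BO: posterior weight 1/3; P(next child type B) = 1/4.
Weighted sum = 1/12.

1/12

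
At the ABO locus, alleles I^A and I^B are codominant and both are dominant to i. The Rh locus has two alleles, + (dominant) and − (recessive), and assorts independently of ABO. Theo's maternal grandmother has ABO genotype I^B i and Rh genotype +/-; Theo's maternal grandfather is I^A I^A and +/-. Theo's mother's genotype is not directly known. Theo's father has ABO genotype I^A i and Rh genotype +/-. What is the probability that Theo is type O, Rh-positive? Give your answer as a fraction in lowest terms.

3/32

Theo's mother's ABO genotype from I^B i × I^A I^A: 1/2 I^A I^B, 1/2 I^A i.
Crossing each possibility with the father I^A i and summing P(type O): 1/2·0 + 1/2·1/4 = 1/8.
Similarly for Rh via the mother's Rh distribution: P(Rh+) = 3/4.
Independent loci: 1/8 × 3/4 = 3/32.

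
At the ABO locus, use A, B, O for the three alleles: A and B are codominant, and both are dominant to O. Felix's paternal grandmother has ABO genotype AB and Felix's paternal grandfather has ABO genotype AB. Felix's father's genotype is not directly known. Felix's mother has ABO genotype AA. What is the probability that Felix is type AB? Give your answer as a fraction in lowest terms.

Felix's father's ABO genotype from AB × AB: 1/4 AA, 1/2 AB, 1/4 BB.
Crossing each possibility with the mother AA and summing P(type AB): 1/4·0 + 1/2·1/2 + 1/4·1 = 1/2.

1/2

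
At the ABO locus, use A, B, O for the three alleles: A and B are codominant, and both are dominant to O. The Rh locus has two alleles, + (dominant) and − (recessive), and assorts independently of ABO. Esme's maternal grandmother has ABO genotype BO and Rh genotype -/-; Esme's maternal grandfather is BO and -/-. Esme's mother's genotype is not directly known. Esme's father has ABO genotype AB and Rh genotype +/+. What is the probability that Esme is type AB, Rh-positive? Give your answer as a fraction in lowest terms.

Esme's mother's ABO genotype from BO × BO: 1/4 BB, 1/2 BO, 1/4 OO.
Crossing each possibility with the father AB and summing P(type AB): 1/4·1/2 + 1/2·1/4 + 1/4·0 = 1/4.
Similarly for Rh via the mother's Rh distribution: P(Rh+) = 1.
Independent loci: 1/4 × 1 = 1/4.

1/4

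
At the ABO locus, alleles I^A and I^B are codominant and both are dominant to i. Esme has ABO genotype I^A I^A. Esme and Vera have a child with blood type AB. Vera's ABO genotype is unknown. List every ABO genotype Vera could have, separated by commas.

For each candidate genotype of Vera, check whether crossing it with I^A I^A can produce every observed child phenotype.
  I^A I^A → possible child types {A} ✗
  I^A I^B → possible child types {A, AB} ✓
  I^A i → possible child types {A} ✗
  I^B I^B → possible child types {AB} ✓
  I^B i → possible child types {A, AB} ✓
  i i → possible child types {A} ✗

I^A I^B, I^B I^B, I^B i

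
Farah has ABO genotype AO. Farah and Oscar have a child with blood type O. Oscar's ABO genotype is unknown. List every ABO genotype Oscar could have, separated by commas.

For each candidate genotype of Oscar, check whether crossing it with AO can produce every observed child phenotype.
  AA → possible child types {A} ✗
  AB → possible child types {A, B, AB} ✗
  AO → possible child types {O, A} ✓
  BB → possible child types {B, AB} ✗
  BO → possible child types {O, A, B, AB} ✓
  OO → possible child types {O, A} ✓

AO, BO, OO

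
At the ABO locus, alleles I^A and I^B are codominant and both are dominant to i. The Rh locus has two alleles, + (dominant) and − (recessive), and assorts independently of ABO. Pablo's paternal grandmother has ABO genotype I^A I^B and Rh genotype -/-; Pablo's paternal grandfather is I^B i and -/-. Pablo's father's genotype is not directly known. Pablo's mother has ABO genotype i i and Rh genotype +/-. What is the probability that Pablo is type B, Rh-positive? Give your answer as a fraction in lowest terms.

1/4

Pablo's father's ABO genotype from I^A I^B × I^B i: 1/4 I^A I^B, 1/4 I^A i, 1/4 I^B I^B, 1/4 I^B i.
Crossing each possibility with the mother i i and summing P(type B): 1/4·1/2 + 1/4·0 + 1/4·1 + 1/4·1/2 = 1/2.
Similarly for Rh via the father's Rh distribution: P(Rh+) = 1/2.
Independent loci: 1/2 × 1/2 = 1/4.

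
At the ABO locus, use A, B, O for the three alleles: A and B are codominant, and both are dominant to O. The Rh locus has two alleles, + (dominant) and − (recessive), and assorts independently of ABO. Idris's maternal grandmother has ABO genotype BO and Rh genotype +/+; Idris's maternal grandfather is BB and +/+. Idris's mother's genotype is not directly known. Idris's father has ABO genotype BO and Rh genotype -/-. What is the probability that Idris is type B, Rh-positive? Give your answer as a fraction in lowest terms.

7/8

Idris's mother's ABO genotype from BO × BB: 1/2 BB, 1/2 BO.
Crossing each possibility with the father BO and summing P(type B): 1/2·1 + 1/2·3/4 = 7/8.
Similarly for Rh via the mother's Rh distribution: P(Rh+) = 1.
Independent loci: 7/8 × 1 = 7/8.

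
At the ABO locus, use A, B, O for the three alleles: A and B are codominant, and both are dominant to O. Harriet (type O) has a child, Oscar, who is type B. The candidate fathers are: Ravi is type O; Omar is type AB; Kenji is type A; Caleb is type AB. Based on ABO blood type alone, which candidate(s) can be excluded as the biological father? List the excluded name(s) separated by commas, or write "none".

Ravi, Kenji

A candidate is excluded only if no genotype consistent with his phenotype could produce a type B child with a type O mother.
Ravi (type O): no genotype consistent with that phenotype can produce a type-B child with a type-O mother.
Kenji (type A): no genotype consistent with that phenotype can produce a type-B child with a type-O mother.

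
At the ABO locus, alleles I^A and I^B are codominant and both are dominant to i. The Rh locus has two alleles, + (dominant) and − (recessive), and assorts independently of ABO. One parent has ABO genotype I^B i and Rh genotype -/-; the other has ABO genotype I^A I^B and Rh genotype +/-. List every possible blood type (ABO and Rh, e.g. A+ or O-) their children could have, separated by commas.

A+, A-, B+, B-, AB+, AB-

Gametes from I^B i × I^A I^B give offspring ABO genotypes I^A I^B, I^A i, I^B I^B, I^B i, i.e. phenotypes A, B, AB.
Rh cross -/- × +/- → phenotypes Rh+, Rh-.
Combining independently: A+, A-, B+, B-, AB+, AB-.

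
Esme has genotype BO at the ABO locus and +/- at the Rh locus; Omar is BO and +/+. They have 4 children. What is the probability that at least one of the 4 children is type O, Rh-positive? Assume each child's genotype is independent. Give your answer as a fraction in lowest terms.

ABO cross BO × BO → 1/4 O, 3/4 B.
Rh cross +/- × +/+ → 1 Rh+; so P(type O, Rh-positive) = 1/4 × 1 = 1/4 per child.
P(none) = (3/4)^4 = 81/256; P(at least one) = 1 − 81/256 = 175/256.

175/256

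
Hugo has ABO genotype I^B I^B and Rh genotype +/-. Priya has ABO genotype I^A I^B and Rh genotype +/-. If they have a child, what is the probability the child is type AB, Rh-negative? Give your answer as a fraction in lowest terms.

ABO cross I^B I^B × I^A I^B → offspring phenotypes: 1/2 B, 1/2 AB.
Rh cross +/- × +/- → 3/4 Rh+, 1/4 Rh-.
Independent loci: P(type AB, Rh-negative) = 1/2 × 1/4 = 1/8.

1/8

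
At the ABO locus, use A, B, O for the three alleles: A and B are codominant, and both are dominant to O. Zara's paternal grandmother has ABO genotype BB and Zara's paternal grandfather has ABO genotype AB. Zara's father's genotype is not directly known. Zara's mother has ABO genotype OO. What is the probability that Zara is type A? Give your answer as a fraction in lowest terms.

1/4

Zara's father's ABO genotype from BB × AB: 1/2 AB, 1/2 BB.
Crossing each possibility with the mother OO and summing P(type A): 1/2·1/2 + 1/2·0 = 1/4.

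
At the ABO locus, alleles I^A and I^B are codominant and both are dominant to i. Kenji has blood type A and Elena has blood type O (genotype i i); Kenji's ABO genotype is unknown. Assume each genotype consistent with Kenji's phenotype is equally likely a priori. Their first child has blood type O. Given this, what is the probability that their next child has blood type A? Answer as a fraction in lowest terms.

Possible genotypes: Kenji ∈ {I^A I^A, I^A i}; Elena ∈ {i i}.
Weight each parental genotype pair by prior × P(type-O child):
  I^A i × i i: posterior weight 1; P(next child type A) = 1/2.
Weighted sum = 1/2.

1/2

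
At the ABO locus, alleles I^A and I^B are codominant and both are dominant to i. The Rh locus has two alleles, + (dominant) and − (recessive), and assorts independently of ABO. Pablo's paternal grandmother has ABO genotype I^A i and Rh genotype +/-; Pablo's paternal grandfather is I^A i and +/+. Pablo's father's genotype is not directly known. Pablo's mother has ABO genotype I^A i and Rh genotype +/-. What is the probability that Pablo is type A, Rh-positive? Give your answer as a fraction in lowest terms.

Pablo's father's ABO genotype from I^A i × I^A i: 1/4 I^A I^A, 1/2 I^A i, 1/4 i i.
Crossing each possibility with the mother I^A i and summing P(type A): 1/4·1 + 1/2·3/4 + 1/4·1/2 = 3/4.
Similarly for Rh via the father's Rh distribution: P(Rh+) = 7/8.
Independent loci: 3/4 × 7/8 = 21/32.

21/32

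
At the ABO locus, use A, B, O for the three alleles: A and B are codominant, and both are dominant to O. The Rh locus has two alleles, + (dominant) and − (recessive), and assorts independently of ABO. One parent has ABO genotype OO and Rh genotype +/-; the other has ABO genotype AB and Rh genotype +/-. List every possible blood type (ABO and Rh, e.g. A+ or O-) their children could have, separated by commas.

Gametes from OO × AB give offspring ABO genotypes AO, BO, i.e. phenotypes A, B.
Rh cross +/- × +/- → phenotypes Rh+, Rh-.
Combining independently: A+, A-, B+, B-.

A+, A-, B+, B-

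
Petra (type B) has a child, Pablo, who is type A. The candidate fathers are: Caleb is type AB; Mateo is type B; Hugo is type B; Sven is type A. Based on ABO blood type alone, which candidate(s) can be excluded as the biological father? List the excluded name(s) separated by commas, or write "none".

Mateo, Hugo

A candidate is excluded only if no genotype consistent with his phenotype could produce a type A child with a type B mother.
Mateo (type B): no genotype consistent with that phenotype can produce a type-A child with a type-B mother.
Hugo (type B): no genotype consistent with that phenotype can produce a type-A child with a type-B mother.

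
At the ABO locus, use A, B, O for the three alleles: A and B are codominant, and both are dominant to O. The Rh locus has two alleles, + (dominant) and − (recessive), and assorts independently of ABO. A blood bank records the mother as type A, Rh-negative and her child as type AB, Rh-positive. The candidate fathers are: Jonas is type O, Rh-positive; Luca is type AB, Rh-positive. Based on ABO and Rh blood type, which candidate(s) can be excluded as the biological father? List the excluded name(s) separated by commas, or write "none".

A candidate is excluded only if no genotype consistent with his phenotype could produce a type AB, Rh-positive child with a type A, Rh-negative mother.
Jonas (type O, Rh+): no genotype consistent with that phenotype can produce a type-AB Rh+ child with a type-A mother.

Jonas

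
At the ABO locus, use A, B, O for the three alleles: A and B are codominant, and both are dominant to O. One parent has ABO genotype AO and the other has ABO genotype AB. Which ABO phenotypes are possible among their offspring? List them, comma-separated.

A, B, AB

Gametes from AO × AB give offspring ABO genotypes AA, AB, AO, BO, i.e. phenotypes A, B, AB.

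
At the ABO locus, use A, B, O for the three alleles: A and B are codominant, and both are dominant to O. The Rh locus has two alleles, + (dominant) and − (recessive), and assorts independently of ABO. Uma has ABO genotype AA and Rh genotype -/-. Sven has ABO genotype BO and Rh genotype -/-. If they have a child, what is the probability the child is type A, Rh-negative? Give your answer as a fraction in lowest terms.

1/2

ABO cross AA × BO → offspring phenotypes: 1/2 A, 1/2 AB.
Rh cross -/- × -/- → 1 Rh-.
Independent loci: P(type A, Rh-negative) = 1/2 × 1 = 1/2.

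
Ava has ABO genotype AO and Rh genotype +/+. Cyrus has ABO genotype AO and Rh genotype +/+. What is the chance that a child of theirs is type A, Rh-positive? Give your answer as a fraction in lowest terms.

ABO cross AO × AO → offspring phenotypes: 1/4 O, 3/4 A.
Rh cross +/+ × +/+ → 1 Rh+.
Independent loci: P(type A, Rh-positive) = 3/4 × 1 = 3/4.

3/4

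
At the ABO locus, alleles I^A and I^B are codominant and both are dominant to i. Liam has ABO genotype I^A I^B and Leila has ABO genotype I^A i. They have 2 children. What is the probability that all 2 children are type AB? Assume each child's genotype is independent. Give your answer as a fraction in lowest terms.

1/16

ABO cross I^A I^B × I^A i → 1/2 A, 1/4 B, 1/4 AB.
So P(type AB) = 1/4 per child.
All 2 independent: (1/4)^2 = 1/16.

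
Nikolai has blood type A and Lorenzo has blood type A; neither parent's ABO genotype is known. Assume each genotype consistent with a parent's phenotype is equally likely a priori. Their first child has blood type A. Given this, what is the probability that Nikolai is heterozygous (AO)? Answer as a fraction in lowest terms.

Possible genotypes: Nikolai ∈ {AA, AO}; Lorenzo ∈ {AA, AO}.
Weight each parental genotype pair by prior × P(type-A child):
  AA × AA: posterior weight 4/15.
  AA × AO: posterior weight 4/15.
  AO × AA: posterior weight 4/15.
  AO × AO: posterior weight 1/5.
Sum the posterior weight over pairs where Nikolai is AO: 7/15.

7/15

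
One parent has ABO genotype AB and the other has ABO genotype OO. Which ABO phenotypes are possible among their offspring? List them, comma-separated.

Gametes from AB × OO give offspring ABO genotypes AO, BO, i.e. phenotypes A, B.

A, B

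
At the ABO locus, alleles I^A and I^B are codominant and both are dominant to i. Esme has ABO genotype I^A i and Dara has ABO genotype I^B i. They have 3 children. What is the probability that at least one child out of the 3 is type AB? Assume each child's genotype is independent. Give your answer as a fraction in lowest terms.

37/64

ABO cross I^A i × I^B i → 1/4 O, 1/4 A, 1/4 B, 1/4 AB.
So P(type AB) = 1/4 per child.
P(none) = (3/4)^3 = 27/64; P(at least one) = 1 − 27/64 = 37/64.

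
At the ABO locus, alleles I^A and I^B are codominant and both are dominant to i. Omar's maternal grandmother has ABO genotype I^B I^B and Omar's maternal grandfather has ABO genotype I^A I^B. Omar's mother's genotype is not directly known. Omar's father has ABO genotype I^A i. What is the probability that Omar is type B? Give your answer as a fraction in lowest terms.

Omar's mother's ABO genotype from I^B I^B × I^A I^B: 1/2 I^A I^B, 1/2 I^B I^B.
Crossing each possibility with the father I^A i and summing P(type B): 1/2·1/4 + 1/2·1/2 = 3/8.

3/8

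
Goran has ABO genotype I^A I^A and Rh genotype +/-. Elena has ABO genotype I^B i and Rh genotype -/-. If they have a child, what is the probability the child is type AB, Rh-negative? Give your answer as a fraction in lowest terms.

1/4

ABO cross I^A I^A × I^B i → offspring phenotypes: 1/2 A, 1/2 AB.
Rh cross +/- × -/- → 1/2 Rh+, 1/2 Rh-.
Independent loci: P(type AB, Rh-negative) = 1/2 × 1/2 = 1/4.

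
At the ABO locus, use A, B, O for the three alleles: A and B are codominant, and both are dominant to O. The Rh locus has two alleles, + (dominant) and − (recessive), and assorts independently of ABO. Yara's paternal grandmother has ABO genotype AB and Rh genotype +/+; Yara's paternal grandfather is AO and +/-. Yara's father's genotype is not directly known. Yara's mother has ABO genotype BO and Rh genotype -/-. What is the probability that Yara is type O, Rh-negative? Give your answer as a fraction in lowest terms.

Yara's father's ABO genotype from AB × AO: 1/4 AA, 1/4 AB, 1/4 AO, 1/4 BO.
Crossing each possibility with the mother BO and summing P(type O): 1/4·0 + 1/4·0 + 1/4·1/4 + 1/4·1/4 = 1/8.
Similarly for Rh via the father's Rh distribution: P(Rh-) = 1/4.
Independent loci: 1/8 × 1/4 = 1/32.

1/32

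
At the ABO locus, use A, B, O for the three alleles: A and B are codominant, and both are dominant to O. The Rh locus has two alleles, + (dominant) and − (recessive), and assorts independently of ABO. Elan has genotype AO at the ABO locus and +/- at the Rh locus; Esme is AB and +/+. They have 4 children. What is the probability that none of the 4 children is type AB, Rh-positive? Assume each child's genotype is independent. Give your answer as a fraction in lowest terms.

81/256

ABO cross AO × AB → 1/2 A, 1/4 B, 1/4 AB.
Rh cross +/- × +/+ → 1 Rh+; so P(type AB, Rh-positive) = 1/4 × 1 = 1/4 per child.
P(not type AB, Rh-positive) = 3/4 for one child; (3/4)^4 = 81/256.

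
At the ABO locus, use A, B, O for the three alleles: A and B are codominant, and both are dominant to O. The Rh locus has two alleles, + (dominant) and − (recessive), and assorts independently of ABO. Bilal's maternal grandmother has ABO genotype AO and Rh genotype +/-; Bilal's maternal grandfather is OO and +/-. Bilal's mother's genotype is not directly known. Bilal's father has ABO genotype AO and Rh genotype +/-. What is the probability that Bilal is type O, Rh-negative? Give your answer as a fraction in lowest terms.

Bilal's mother's ABO genotype from AO × OO: 1/2 AO, 1/2 OO.
Crossing each possibility with the father AO and summing P(type O): 1/2·1/4 + 1/2·1/2 = 3/8.
Similarly for Rh via the mother's Rh distribution: P(Rh-) = 1/4.
Independent loci: 3/8 × 1/4 = 3/32.

3/32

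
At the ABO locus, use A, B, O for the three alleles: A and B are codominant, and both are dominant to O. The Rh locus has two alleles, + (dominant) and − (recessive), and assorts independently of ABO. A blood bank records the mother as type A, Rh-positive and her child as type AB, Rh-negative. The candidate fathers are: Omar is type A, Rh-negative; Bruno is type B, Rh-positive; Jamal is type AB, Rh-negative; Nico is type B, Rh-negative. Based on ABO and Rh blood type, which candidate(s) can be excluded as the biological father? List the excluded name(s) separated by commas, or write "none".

A candidate is excluded only if no genotype consistent with his phenotype could produce a type AB, Rh-negative child with a type A, Rh-positive mother.
Omar (type A, Rh-): no genotype consistent with that phenotype can produce a type-AB Rh- child with a type-A mother.

Omar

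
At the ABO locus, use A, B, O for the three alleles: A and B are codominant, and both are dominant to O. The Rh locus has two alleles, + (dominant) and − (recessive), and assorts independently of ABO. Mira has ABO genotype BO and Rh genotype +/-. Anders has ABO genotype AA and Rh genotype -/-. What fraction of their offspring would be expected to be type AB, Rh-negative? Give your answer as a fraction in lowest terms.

1/4

ABO cross BO × AA → offspring phenotypes: 1/2 A, 1/2 AB.
Rh cross +/- × -/- → 1/2 Rh+, 1/2 Rh-.
Independent loci: P(type AB, Rh-negative) = 1/2 × 1/2 = 1/4.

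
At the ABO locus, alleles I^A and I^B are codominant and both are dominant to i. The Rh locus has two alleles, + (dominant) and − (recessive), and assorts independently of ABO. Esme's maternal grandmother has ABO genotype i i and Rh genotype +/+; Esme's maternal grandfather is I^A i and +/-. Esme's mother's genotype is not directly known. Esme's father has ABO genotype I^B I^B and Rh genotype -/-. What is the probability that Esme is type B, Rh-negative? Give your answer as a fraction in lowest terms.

Esme's mother's ABO genotype from i i × I^A i: 1/2 I^A i, 1/2 i i.
Crossing each possibility with the father I^B I^B and summing P(type B): 1/2·1/2 + 1/2·1 = 3/4.
Similarly for Rh via the mother's Rh distribution: P(Rh-) = 1/4.
Independent loci: 3/4 × 1/4 = 3/16.

3/16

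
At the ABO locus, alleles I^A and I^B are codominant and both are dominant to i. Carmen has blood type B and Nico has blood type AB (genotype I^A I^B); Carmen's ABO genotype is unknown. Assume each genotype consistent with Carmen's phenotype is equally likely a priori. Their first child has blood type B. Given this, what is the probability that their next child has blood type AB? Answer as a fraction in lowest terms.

3/8

Possible genotypes: Carmen ∈ {I^B I^B, I^B i}; Nico ∈ {I^A I^B}.
Weight each parental genotype pair by prior × P(type-B child):
  I^B I^B × I^A I^B: posterior weight 1/2; P(next child type AB) = 1/2.
  I^B i × I^A I^B: posterior weight 1/2; P(next child type AB) = 1/4.
Weighted sum = 3/8.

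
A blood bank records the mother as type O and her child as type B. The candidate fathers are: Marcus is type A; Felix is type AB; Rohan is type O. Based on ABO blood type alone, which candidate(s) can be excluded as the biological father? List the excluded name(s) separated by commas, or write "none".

Marcus, Rohan

A candidate is excluded only if no genotype consistent with his phenotype could produce a type B child with a type O mother.
Marcus (type A): no genotype consistent with that phenotype can produce a type-B child with a type-O mother.
Rohan (type O): no genotype consistent with that phenotype can produce a type-B child with a type-O mother.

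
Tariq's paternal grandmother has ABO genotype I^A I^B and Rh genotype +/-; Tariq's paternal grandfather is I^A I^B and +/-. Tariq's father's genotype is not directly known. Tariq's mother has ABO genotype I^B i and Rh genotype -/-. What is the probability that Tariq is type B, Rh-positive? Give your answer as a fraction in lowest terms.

1/4

Tariq's father's ABO genotype from I^A I^B × I^A I^B: 1/4 I^A I^A, 1/2 I^A I^B, 1/4 I^B I^B.
Crossing each possibility with the mother I^B i and summing P(type B): 1/4·0 + 1/2·1/2 + 1/4·1 = 1/2.
Similarly for Rh via the father's Rh distribution: P(Rh+) = 1/2.
Independent loci: 1/2 × 1/2 = 1/4.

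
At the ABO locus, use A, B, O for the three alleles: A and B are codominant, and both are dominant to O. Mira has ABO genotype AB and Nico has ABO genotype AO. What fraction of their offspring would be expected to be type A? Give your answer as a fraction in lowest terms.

1/2

ABO cross AB × AO → offspring phenotypes: 1/2 A, 1/4 B, 1/4 AB.
So P(type A) = 1/2.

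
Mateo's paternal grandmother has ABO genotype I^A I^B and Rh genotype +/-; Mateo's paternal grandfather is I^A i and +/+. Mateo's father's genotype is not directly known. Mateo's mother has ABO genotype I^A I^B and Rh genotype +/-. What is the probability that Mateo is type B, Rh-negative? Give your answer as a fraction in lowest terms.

Mateo's father's ABO genotype from I^A I^B × I^A i: 1/4 I^A I^A, 1/4 I^A I^B, 1/4 I^A i, 1/4 I^B i.
Crossing each possibility with the mother I^A I^B and summing P(type B): 1/4·0 + 1/4·1/4 + 1/4·1/4 + 1/4·1/2 = 1/4.
Similarly for Rh via the father's Rh distribution: P(Rh-) = 1/8.
Independent loci: 1/4 × 1/8 = 1/32.

1/32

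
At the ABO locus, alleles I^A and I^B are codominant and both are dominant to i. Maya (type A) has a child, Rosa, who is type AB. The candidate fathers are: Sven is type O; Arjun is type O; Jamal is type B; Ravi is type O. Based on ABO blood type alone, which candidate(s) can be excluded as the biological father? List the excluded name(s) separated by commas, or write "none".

Sven, Arjun, Ravi

A candidate is excluded only if no genotype consistent with his phenotype could produce a type AB child with a type A mother.
Sven (type O): no genotype consistent with that phenotype can produce a type-AB child with a type-A mother.
Arjun (type O): no genotype consistent with that phenotype can produce a type-AB child with a type-A mother.
Ravi (type O): no genotype consistent with that phenotype can produce a type-AB child with a type-A mother.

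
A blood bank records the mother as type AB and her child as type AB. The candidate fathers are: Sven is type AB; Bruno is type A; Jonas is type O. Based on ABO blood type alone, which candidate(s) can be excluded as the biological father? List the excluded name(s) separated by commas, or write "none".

A candidate is excluded only if no genotype consistent with his phenotype could produce a type AB child with a type AB mother.
Jonas (type O): no genotype consistent with that phenotype can produce a type-AB child with a type-AB mother.

Jonas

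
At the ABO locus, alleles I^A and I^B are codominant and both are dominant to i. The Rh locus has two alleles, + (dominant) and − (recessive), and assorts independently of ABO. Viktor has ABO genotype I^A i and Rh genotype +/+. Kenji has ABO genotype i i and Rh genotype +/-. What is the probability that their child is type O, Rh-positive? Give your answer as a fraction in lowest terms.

1/2

ABO cross I^A i × i i → offspring phenotypes: 1/2 O, 1/2 A.
Rh cross +/+ × +/- → 1 Rh+.
Independent loci: P(type O, Rh-positive) = 1/2 × 1 = 1/2.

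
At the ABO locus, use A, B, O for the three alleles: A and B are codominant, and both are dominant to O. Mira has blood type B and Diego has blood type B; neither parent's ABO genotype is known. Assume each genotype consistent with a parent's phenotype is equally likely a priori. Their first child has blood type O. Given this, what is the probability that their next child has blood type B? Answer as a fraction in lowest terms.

3/4

Possible genotypes: Mira ∈ {BB, BO}; Diego ∈ {BB, BO}.
Weight each parental genotype pair by prior × P(type-O child):
  BO × BO: posterior weight 1; P(next child type B) = 3/4.
Weighted sum = 3/4.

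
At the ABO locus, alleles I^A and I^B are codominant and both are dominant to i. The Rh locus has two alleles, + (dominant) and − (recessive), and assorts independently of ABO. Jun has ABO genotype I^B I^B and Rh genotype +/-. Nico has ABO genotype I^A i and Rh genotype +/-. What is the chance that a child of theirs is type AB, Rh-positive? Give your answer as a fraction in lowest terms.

ABO cross I^B I^B × I^A i → offspring phenotypes: 1/2 B, 1/2 AB.
Rh cross +/- × +/- → 3/4 Rh+, 1/4 Rh-.
Independent loci: P(type AB, Rh-positive) = 1/2 × 3/4 = 3/8.

3/8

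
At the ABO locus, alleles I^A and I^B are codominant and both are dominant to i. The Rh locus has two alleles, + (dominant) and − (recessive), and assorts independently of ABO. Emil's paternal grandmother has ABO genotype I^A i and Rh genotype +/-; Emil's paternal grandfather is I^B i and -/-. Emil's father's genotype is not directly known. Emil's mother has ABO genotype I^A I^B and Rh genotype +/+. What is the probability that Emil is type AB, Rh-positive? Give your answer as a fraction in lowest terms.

1/4

Emil's father's ABO genotype from I^A i × I^B i: 1/4 I^A I^B, 1/4 I^A i, 1/4 I^B i, 1/4 i i.
Crossing each possibility with the mother I^A I^B and summing P(type AB): 1/4·1/2 + 1/4·1/4 + 1/4·1/4 + 1/4·0 = 1/4.
Similarly for Rh via the father's Rh distribution: P(Rh+) = 1.
Independent loci: 1/4 × 1 = 1/4.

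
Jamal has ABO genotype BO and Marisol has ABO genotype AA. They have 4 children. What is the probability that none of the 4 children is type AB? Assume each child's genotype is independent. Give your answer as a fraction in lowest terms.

ABO cross BO × AA → 1/2 A, 1/2 AB.
So P(type AB) = 1/2 per child.
P(not type AB) = 1/2 for one child; (1/2)^4 = 1/16.

1/16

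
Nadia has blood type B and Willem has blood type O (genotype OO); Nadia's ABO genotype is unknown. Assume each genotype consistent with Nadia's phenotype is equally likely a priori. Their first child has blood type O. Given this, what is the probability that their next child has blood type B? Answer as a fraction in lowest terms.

Possible genotypes: Nadia ∈ {BB, BO}; Willem ∈ {OO}.
Weight each parental genotype pair by prior × P(type-O child):
  BO × OO: posterior weight 1; P(next child type B) = 1/2.
Weighted sum = 1/2.

1/2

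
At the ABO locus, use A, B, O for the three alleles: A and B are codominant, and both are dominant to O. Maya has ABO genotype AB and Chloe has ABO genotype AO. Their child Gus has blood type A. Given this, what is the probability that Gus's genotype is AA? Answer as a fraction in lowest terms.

Cross AB × AO → 1/4 AA, 1/4 AB, 1/4 AO, 1/4 BO.
Type-A genotypes among offspring: AA (1/4), AO (1/4); total 1/2.
P(AA | type A) = (1/4) / (1/2) = 1/2.

1/2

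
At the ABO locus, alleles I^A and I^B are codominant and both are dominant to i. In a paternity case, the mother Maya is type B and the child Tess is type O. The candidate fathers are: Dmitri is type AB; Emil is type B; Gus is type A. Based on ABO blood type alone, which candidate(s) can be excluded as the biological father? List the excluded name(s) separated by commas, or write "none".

A candidate is excluded only if no genotype consistent with his phenotype could produce a type O child with a type B mother.
Dmitri (type AB): no genotype consistent with that phenotype can produce a type-O child with a type-B mother.

Dmitri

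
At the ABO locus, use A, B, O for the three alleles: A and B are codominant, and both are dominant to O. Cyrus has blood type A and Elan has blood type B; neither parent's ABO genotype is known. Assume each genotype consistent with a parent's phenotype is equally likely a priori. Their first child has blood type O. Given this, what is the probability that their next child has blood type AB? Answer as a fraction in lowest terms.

Possible genotypes: Cyrus ∈ {AA, AO}; Elan ∈ {BB, BO}.
Weight each parental genotype pair by prior × P(type-O child):
  AO × BO: posterior weight 1; P(next child type AB) = 1/4.
Weighted sum = 1/4.

1/4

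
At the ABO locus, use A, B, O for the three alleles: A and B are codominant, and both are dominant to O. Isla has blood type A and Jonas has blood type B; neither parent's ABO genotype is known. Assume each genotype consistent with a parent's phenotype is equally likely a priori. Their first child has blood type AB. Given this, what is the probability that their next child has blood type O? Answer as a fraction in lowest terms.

Possible genotypes: Isla ∈ {AA, AO}; Jonas ∈ {BB, BO}.
Weight each parental genotype pair by prior × P(type-AB child):
  AA × BB: posterior weight 4/9; P(next child type O) = 0.
  AA × BO: posterior weight 2/9; P(next child type O) = 0.
  AO × BB: posterior weight 2/9; P(next child type O) = 0.
  AO × BO: posterior weight 1/9; P(next child type O) = 1/4.
Weighted sum = 1/36.

1/36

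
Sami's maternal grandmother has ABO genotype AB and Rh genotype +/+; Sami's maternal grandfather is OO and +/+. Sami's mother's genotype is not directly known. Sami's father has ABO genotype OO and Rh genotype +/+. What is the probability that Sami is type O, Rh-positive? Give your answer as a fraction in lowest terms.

1/2

Sami's mother's ABO genotype from AB × OO: 1/2 AO, 1/2 BO.
Crossing each possibility with the father OO and summing P(type O): 1/2·1/2 + 1/2·1/2 = 1/2.
Similarly for Rh via the mother's Rh distribution: P(Rh+) = 1.
Independent loci: 1/2 × 1 = 1/2.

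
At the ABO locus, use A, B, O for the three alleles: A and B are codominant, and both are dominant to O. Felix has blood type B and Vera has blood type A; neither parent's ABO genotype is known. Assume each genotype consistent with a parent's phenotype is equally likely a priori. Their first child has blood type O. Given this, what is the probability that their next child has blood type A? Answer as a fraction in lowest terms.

Possible genotypes: Felix ∈ {BB, BO}; Vera ∈ {AA, AO}.
Weight each parental genotype pair by prior × P(type-O child):
  BO × AO: posterior weight 1; P(next child type A) = 1/4.
Weighted sum = 1/4.

1/4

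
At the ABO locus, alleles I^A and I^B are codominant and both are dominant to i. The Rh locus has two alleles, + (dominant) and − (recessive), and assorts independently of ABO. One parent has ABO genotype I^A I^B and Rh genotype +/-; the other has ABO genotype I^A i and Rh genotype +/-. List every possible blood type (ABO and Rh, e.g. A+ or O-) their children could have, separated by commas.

Gametes from I^A I^B × I^A i give offspring ABO genotypes I^A I^A, I^A I^B, I^A i, I^B i, i.e. phenotypes A, B, AB.
Rh cross +/- × +/- → phenotypes Rh+, Rh-.
Combining independently: A+, A-, B+, B-, AB+, AB-.

A+, A-, B+, B-, AB+, AB-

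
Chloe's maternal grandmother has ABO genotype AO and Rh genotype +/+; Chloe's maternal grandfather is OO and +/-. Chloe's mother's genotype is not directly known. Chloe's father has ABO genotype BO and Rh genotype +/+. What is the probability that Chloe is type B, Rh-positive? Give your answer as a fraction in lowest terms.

Chloe's mother's ABO genotype from AO × OO: 1/2 AO, 1/2 OO.
Crossing each possibility with the father BO and summing P(type B): 1/2·1/4 + 1/2·1/2 = 3/8.
Similarly for Rh via the mother's Rh distribution: P(Rh+) = 1.
Independent loci: 3/8 × 1 = 3/8.

3/8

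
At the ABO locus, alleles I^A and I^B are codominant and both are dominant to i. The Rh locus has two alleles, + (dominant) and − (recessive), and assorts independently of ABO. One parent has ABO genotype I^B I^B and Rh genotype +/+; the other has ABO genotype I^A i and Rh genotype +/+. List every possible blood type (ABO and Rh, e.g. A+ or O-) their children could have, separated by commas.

Gametes from I^B I^B × I^A i give offspring ABO genotypes I^A I^B, I^B i, i.e. phenotypes B, AB.
Rh cross +/+ × +/+ → phenotypes Rh+.
Combining independently: B+, AB+.

B+, AB+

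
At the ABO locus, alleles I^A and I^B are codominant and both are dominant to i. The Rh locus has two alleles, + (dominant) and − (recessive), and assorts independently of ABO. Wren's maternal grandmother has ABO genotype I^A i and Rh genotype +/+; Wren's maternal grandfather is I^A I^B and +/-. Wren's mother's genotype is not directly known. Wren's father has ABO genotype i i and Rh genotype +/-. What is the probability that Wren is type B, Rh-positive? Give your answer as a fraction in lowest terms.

Wren's mother's ABO genotype from I^A i × I^A I^B: 1/4 I^A I^A, 1/4 I^A I^B, 1/4 I^A i, 1/4 I^B i.
Crossing each possibility with the father i i and summing P(type B): 1/4·0 + 1/4·1/2 + 1/4·0 + 1/4·1/2 = 1/4.
Similarly for Rh via the mother's Rh distribution: P(Rh+) = 7/8.
Independent loci: 1/4 × 7/8 = 7/32.

7/32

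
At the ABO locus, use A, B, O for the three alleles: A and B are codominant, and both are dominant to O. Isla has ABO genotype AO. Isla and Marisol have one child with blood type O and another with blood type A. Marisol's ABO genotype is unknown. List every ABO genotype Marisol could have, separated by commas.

For each candidate genotype of Marisol, check whether crossing it with AO can produce every observed child phenotype.
  AA → possible child types {A} ✗
  AB → possible child types {A, B, AB} ✗
  AO → possible child types {O, A} ✓
  BB → possible child types {B, AB} ✗
  BO → possible child types {O, A, B, AB} ✓
  OO → possible child types {O, A} ✓

AO, BO, OO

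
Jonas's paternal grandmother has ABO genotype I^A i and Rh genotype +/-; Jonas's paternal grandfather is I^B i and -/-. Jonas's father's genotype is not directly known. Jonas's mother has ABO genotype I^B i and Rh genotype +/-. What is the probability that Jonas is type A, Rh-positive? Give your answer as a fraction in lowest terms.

5/64

Jonas's father's ABO genotype from I^A i × I^B i: 1/4 I^A I^B, 1/4 I^A i, 1/4 I^B i, 1/4 i i.
Crossing each possibility with the mother I^B i and summing P(type A): 1/4·1/4 + 1/4·1/4 + 1/4·0 + 1/4·0 = 1/8.
Similarly for Rh via the father's Rh distribution: P(Rh+) = 5/8.
Independent loci: 1/8 × 5/8 = 5/64.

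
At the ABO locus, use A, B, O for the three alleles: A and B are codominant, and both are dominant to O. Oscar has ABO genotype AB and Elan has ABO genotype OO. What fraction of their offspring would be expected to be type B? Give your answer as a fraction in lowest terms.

ABO cross AB × OO → offspring phenotypes: 1/2 A, 1/2 B.
So P(type B) = 1/2.

1/2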